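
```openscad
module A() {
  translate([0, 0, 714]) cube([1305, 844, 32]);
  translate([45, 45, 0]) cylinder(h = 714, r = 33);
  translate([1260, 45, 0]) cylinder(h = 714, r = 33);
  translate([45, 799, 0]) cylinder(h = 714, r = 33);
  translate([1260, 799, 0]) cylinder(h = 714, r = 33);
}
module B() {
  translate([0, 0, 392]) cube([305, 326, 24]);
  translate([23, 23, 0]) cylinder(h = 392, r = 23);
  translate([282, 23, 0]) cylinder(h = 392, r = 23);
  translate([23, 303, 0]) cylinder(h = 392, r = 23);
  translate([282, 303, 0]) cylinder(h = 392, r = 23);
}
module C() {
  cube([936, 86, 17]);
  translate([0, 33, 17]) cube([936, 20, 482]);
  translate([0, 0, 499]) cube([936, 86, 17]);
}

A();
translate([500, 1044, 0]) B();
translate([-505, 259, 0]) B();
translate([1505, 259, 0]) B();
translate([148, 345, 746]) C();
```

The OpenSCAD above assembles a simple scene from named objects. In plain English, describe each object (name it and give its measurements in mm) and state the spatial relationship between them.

A is a rectangular dining table. The top is 1305×844×32 mm with its upper surface at z = 746 mm. It stands on four round legs of 66 mm diameter, each leg's bounding box inset 12 mm from the nearest pair of top edges, running from the floor to the underside of the top.

B is a four-legged stool. The seat is a 305×326×24 mm slab whose top surface is at z = 416 mm; four round legs, each 46 mm in diameter, run from the floor (z = 0) to the underside of the seat, each leg's axis is inset half a diameter from the nearest pair of seat edges (so the leg's bounding box is flush with the corner).

C is an I-beam lying along x, 936 mm long. Overall section height 516 mm. Two flanges 86 mm wide (y) and 17 mm thick, one on the floor and one at the top; a web 20 mm thick runs between them, centred on the flange width.

Three stools sit around the table at the +y, −x, +x sides. The I-beam is on top of the table.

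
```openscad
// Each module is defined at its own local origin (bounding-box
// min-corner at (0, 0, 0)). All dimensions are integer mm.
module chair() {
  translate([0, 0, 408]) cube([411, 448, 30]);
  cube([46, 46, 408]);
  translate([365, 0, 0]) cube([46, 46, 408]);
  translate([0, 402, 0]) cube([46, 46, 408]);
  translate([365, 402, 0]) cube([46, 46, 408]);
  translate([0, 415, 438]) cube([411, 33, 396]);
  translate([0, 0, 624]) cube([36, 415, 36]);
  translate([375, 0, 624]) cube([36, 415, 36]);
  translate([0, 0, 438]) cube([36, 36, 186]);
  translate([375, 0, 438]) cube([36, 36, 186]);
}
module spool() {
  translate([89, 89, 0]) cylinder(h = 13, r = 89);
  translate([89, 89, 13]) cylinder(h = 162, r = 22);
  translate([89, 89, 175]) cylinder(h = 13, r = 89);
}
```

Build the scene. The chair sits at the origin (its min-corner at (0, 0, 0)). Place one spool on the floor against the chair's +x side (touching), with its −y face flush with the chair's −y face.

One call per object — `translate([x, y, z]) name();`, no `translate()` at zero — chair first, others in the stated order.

chair();
translate([411, 0, 0]) spool();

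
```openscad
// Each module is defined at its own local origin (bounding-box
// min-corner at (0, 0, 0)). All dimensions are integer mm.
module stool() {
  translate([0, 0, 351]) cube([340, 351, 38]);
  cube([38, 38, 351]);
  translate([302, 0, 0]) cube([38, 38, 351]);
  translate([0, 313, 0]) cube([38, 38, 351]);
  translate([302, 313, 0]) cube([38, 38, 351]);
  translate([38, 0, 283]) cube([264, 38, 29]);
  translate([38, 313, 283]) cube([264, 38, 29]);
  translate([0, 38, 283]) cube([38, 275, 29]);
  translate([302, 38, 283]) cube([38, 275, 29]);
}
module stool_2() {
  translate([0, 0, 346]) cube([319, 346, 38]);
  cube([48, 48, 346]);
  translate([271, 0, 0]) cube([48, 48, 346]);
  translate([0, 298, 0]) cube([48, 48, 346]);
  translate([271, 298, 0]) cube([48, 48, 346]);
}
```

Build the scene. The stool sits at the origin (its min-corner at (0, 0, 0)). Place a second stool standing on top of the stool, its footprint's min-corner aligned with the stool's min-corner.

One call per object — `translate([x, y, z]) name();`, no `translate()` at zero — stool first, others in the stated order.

stool();
translate([0, 0, 389]) stool_2();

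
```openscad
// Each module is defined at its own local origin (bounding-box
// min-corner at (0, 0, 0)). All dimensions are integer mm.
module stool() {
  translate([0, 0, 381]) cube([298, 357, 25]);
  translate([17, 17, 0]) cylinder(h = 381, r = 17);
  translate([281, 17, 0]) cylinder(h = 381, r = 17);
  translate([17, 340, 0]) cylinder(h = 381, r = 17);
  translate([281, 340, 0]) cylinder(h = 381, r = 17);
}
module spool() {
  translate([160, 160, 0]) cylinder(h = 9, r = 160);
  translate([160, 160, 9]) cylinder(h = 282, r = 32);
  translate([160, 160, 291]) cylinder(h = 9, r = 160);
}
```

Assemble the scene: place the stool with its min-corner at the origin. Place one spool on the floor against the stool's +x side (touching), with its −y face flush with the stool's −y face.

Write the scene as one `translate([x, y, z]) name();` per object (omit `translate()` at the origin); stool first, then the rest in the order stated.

stool();
translate([298, 0, 0]) spool();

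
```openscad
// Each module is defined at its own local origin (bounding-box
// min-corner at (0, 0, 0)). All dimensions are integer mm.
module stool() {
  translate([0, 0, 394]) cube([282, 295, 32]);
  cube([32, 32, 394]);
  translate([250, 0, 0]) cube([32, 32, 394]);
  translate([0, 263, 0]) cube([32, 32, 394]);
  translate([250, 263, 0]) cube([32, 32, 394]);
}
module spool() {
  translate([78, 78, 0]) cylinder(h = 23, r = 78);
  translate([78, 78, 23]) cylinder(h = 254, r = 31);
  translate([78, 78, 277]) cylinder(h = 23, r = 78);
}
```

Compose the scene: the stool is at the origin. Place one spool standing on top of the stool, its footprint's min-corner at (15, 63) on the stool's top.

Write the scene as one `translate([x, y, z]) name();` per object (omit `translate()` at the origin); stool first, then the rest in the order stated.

stool();
translate([15, 63, 426]) spool();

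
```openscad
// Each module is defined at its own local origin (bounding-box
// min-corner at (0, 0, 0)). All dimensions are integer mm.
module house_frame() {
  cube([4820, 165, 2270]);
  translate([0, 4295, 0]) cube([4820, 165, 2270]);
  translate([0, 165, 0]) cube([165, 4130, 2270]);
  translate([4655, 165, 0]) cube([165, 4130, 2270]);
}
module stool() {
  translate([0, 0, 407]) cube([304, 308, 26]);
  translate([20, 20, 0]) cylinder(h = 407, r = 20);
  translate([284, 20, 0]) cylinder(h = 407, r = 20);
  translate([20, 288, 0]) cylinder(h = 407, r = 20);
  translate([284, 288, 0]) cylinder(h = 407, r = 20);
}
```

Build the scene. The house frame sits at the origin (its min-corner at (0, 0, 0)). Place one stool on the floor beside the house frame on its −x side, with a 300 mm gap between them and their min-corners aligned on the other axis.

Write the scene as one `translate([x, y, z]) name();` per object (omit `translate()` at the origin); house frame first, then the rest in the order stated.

house_frame();
translate([-604, 0, 0]) stool();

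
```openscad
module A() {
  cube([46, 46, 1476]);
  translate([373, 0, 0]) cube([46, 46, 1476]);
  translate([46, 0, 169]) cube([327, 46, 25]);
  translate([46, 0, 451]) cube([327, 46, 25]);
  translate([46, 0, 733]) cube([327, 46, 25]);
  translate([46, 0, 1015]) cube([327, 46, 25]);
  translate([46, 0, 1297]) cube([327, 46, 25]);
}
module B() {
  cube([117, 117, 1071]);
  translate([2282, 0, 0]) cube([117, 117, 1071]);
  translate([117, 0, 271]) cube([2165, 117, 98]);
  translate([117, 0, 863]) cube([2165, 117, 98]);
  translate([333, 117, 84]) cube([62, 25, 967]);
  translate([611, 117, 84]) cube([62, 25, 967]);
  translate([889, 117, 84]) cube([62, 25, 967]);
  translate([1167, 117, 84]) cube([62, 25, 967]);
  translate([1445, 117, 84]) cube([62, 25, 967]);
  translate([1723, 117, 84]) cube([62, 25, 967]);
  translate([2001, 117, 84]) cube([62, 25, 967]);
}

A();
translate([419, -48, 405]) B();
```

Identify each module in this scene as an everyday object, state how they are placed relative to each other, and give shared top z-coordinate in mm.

A is a ladder. B is a fence section. The fence section is beside the ladder with their tops flush at z = 1476. The shared top z-coordinate is 1476 mm.

Both tops at z = 1476 mm.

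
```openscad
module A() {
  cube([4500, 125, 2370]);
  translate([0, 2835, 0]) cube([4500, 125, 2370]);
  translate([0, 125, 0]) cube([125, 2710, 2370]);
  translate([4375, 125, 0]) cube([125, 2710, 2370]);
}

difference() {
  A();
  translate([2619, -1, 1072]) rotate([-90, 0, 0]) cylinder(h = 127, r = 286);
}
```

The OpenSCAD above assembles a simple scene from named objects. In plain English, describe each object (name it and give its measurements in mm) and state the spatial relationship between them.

A is a box-shaped house frame (walls only): outside footprint 4500×2960 mm, wall height 2370 mm, wall thickness 125 mm. The two y-facing walls run the full x-width; the two x-facing walls fit between the inner faces of the y-facing walls.

The house frame has a circular hole of radius 286 mm through its front wall, centred at (x = 2619, z = 1072).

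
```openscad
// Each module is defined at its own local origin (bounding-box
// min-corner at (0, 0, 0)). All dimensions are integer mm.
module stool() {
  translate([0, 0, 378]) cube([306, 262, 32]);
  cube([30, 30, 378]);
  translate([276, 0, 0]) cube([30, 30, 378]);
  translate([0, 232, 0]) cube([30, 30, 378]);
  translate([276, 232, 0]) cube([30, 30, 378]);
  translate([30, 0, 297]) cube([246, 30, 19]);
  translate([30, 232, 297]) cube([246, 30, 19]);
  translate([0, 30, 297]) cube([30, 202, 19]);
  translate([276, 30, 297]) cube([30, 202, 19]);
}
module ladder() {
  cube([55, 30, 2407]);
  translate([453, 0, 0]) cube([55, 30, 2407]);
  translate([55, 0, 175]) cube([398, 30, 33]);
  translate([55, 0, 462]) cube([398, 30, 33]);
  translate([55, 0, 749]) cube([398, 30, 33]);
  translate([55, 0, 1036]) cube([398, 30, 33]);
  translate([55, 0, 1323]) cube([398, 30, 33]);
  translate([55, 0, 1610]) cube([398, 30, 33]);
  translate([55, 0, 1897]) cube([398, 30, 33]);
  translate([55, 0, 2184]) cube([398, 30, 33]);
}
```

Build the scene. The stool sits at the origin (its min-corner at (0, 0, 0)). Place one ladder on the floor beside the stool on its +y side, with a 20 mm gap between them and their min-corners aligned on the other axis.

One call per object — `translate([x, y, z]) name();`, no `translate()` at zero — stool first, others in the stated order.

stool();
translate([0, 282, 0]) ladder();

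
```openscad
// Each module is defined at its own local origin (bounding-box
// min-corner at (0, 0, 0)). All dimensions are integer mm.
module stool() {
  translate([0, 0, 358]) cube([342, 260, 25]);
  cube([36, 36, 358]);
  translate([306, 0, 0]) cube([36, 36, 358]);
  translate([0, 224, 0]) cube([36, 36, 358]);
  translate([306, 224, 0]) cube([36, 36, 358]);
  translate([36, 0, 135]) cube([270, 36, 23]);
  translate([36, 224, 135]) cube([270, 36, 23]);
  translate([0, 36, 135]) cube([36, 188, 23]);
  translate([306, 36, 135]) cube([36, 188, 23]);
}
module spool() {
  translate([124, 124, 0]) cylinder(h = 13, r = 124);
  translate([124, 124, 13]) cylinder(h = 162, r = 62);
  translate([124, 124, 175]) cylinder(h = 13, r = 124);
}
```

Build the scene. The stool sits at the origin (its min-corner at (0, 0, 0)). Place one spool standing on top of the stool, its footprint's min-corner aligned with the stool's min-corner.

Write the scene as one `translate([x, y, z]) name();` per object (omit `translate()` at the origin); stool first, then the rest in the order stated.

stool();
translate([0, 0, 383]) spool();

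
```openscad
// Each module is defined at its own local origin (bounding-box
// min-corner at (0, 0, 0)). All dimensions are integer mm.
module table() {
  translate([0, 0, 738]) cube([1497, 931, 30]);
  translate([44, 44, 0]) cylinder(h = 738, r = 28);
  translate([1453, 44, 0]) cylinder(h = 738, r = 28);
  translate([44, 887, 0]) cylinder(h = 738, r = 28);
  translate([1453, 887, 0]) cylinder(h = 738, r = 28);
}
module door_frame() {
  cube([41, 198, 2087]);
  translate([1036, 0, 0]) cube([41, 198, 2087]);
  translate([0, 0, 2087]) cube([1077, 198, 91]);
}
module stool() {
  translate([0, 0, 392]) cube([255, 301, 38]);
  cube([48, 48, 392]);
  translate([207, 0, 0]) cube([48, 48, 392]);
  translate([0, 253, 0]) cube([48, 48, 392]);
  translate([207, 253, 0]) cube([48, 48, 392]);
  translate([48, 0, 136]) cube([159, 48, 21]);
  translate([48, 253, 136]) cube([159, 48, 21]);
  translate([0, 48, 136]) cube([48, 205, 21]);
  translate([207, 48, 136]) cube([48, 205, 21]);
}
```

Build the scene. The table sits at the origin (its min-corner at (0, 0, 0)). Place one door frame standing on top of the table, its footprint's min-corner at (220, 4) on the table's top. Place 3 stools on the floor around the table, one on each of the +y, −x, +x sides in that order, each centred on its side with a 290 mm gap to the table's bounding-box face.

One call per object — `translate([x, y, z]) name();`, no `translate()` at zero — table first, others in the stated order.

table();
translate([220, 4, 768]) door_frame();
translate([621, 1221, 0]) stool();
translate([-545, 315, 0]) stool();
translate([1787, 315, 0]) stool();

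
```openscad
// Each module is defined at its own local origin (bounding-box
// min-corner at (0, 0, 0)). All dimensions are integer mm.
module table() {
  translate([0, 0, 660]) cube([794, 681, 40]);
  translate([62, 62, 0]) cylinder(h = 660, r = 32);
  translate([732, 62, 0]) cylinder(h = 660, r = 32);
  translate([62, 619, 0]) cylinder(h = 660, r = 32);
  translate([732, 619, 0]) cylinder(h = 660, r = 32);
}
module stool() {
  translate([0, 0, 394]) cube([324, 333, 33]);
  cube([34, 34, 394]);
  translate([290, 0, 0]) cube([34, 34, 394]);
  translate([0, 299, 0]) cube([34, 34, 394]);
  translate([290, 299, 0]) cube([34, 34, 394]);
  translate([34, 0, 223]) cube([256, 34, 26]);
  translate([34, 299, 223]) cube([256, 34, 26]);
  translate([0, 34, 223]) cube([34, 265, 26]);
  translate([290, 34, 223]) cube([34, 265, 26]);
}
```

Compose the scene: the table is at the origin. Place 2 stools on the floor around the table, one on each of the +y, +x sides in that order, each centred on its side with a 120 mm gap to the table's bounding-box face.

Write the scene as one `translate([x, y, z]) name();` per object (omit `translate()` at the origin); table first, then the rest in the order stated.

table();
translate([235, 801, 0]) stool();
translate([914, 174, 0]) stool();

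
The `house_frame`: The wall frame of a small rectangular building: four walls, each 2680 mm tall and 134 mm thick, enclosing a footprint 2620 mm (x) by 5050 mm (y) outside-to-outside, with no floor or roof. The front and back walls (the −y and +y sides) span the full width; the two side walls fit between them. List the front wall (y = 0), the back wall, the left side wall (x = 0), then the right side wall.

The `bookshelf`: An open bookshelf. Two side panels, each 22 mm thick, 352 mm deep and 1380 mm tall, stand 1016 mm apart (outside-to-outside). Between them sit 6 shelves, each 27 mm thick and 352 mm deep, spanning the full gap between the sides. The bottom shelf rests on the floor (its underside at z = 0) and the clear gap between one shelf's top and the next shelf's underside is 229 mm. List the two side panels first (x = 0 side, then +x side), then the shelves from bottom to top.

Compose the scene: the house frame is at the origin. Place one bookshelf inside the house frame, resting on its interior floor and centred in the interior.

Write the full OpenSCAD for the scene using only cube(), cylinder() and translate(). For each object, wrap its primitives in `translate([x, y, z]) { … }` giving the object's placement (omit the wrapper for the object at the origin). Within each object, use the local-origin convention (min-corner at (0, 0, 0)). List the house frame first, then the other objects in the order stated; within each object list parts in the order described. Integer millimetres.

cube([2620, 134, 2680]);
translate([0, 4916, 0]) cube([2620, 134, 2680]);
translate([0, 134, 0]) cube([134, 4782, 2680]);
translate([2486, 134, 0]) cube([134, 4782, 2680]);
translate([802, 2349, 0]) {
  cube([22, 352, 1380]);
  translate([994, 0, 0]) cube([22, 352, 1380]);
  translate([22, 0, 0]) cube([972, 352, 27]);
  translate([22, 0, 256]) cube([972, 352, 27]);
  translate([22, 0, 512]) cube([972, 352, 27]);
  translate([22, 0, 768]) cube([972, 352, 27]);
  translate([22, 0, 1024]) cube([972, 352, 27]);
  translate([22, 0, 1280]) cube([972, 352, 27]);
}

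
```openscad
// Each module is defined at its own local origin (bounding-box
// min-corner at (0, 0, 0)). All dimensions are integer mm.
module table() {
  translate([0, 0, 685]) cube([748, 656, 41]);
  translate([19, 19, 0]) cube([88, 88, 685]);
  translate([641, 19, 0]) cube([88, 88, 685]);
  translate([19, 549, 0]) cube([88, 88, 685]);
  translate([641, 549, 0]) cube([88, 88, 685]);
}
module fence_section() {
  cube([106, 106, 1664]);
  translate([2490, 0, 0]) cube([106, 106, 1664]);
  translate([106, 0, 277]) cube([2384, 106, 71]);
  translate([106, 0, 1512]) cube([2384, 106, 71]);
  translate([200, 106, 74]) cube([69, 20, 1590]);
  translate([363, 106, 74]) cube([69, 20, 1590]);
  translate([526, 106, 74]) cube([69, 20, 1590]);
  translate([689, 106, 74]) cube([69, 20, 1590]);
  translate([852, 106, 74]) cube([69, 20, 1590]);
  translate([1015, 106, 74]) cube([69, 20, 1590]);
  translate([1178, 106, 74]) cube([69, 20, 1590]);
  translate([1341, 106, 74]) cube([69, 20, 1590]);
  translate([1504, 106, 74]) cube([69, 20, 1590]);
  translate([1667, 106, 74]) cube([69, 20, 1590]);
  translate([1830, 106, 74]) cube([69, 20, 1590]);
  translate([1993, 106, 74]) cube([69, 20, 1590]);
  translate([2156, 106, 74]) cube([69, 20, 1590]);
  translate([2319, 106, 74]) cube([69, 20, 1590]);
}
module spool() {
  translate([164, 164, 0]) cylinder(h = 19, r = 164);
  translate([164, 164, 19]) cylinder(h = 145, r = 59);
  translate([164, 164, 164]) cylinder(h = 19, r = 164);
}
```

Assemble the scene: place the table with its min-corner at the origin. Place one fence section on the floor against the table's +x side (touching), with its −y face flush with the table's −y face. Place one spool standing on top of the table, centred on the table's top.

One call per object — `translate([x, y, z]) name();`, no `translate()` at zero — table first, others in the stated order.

table();
translate([748, 0, 0]) fence_section();
translate([210, 164, 726]) spool();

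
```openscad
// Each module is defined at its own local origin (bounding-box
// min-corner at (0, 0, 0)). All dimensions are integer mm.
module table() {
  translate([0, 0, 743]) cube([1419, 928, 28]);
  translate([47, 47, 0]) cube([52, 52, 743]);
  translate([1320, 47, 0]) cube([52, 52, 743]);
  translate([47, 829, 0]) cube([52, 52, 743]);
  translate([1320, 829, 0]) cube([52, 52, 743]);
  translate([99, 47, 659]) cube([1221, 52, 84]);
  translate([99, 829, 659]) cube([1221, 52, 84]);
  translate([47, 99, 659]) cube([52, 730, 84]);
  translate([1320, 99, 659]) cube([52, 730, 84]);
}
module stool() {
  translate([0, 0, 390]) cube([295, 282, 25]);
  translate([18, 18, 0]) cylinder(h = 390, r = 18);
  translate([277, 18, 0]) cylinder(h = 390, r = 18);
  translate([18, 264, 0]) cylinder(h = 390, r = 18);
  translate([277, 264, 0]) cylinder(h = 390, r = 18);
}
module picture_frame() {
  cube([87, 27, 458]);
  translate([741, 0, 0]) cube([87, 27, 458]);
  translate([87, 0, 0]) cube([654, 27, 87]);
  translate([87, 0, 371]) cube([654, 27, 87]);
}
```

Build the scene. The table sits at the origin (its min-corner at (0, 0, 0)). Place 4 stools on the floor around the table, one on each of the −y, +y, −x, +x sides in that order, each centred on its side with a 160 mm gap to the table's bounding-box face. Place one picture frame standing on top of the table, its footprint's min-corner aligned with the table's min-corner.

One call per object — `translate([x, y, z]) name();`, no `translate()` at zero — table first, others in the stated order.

table();
translate([562, -442, 0]) stool();
translate([562, 1088, 0]) stool();
translate([-455, 323, 0]) stool();
translate([1579, 323, 0]) stool();
translate([0, 0, 771]) picture_frame();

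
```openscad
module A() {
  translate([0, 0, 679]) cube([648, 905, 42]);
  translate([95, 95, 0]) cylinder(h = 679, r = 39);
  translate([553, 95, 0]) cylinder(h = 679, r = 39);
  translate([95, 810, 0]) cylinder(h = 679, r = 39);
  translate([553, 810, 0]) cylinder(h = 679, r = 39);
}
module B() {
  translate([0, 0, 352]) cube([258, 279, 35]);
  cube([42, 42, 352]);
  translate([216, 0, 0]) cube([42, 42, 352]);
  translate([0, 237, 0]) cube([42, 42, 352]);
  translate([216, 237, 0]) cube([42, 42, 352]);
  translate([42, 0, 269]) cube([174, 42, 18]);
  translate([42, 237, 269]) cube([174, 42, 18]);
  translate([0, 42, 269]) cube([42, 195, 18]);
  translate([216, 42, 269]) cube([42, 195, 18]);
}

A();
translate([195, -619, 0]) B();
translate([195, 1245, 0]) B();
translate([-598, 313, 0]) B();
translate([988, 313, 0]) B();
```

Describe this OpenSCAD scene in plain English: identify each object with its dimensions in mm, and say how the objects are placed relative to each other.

A is a table with a 648×905 mm rectangular top, 42 mm thick, top surface at z = 721 mm, supported by four round legs of 78 mm diameter, each leg's bounding box inset 56 mm from the nearest pair of top edges, running from the floor.

B is a four-legged stool. The seat is a 258×279×35 mm slab whose top surface is at z = 387 mm; four square legs, each 42×42 mm in cross-section, run from the floor (z = 0) to the underside of the seat, each flush with a corner of the seat. Four stretchers, 42 mm wide and 18 mm tall, connect adjacent legs with their undersides at z = 269 mm, each running between the inner faces of the legs it joins and aligned with the legs' outer faces on the other axis.

Four stools sit around the table at the −y, +y, −x, +x sides.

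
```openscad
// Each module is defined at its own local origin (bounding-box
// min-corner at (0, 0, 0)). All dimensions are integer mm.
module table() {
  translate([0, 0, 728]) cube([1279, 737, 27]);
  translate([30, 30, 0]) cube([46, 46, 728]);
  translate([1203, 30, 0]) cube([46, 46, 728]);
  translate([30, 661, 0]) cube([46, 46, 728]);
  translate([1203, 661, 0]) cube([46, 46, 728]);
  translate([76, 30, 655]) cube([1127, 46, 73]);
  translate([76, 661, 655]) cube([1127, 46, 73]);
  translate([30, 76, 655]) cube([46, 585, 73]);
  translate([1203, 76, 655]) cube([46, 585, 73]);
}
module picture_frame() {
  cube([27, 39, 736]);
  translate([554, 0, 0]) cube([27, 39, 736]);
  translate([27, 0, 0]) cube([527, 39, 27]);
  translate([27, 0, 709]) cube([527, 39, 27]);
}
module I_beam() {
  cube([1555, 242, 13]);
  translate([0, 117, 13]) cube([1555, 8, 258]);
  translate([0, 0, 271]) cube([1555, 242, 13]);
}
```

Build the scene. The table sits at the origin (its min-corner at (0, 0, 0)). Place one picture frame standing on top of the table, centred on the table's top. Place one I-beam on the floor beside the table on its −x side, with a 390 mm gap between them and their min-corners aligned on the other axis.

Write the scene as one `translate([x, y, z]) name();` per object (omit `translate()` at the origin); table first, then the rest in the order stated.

table();
translate([349, 349, 755]) picture_frame();
translate([-1945, 0, 0]) I_beam();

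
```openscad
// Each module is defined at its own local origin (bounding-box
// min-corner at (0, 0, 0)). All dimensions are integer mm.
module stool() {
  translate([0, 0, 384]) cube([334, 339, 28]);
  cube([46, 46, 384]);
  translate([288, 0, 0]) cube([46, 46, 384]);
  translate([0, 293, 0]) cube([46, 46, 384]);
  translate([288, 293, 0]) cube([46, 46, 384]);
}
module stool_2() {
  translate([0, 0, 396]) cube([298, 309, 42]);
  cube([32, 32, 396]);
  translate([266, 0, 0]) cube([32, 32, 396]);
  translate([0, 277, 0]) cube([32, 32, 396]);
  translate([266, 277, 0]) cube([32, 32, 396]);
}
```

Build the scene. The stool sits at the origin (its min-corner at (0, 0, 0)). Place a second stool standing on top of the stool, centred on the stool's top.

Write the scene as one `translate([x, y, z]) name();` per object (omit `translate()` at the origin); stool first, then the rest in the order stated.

stool();
translate([18, 15, 412]) stool_2();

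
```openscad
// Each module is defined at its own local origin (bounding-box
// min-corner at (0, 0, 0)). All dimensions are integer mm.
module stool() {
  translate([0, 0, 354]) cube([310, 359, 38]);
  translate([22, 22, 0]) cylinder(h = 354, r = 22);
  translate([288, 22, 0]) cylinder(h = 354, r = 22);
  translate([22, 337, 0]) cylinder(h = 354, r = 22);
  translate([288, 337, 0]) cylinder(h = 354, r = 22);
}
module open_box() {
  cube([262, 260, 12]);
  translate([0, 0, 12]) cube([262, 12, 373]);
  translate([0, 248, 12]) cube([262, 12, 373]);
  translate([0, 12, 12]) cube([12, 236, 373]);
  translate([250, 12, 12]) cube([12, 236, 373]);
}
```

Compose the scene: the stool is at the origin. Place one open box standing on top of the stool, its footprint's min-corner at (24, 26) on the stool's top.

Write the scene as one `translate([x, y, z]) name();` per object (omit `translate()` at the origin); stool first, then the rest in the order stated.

stool();
translate([24, 26, 392]) open_box();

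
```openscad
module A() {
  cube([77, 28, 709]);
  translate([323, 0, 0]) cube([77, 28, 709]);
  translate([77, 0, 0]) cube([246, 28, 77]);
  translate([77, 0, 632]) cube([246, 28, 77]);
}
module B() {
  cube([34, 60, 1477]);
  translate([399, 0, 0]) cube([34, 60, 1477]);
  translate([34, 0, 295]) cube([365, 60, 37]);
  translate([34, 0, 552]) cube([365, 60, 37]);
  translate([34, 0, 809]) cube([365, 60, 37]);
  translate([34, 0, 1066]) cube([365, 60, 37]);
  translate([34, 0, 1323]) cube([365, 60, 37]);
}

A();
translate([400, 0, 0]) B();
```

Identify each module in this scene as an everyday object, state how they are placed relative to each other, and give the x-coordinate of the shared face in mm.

A is a picture frame. B is a ladder. The ladder is against the picture frame's +x side, with their −y faces flush. The x-coordinate of the shared face is 400 mm.

The picture frame's +x face and the ladder's −x face are both at x = 400 mm.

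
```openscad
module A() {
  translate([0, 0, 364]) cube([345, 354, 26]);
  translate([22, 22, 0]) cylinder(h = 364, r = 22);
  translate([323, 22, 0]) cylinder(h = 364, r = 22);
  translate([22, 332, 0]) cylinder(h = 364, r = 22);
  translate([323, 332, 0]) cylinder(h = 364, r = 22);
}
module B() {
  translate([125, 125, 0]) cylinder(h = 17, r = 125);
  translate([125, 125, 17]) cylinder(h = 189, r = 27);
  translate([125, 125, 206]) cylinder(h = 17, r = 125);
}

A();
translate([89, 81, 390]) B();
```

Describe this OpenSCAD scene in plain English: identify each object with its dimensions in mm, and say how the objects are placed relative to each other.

A is a simple wooden stool: a rectangular seat 345 mm (x) by 354 mm (y), 26 mm thick, top face at z = 390 mm, on four round legs, each 44 mm in diameter. The legs rest on z = 0, each leg's axis is inset half a diameter from the nearest pair of seat edges (so the leg's bounding box is flush with the corner).

B is a spool: two coaxial disc flanges of radius 125 mm and thickness 17 mm, joined by a core cylinder of radius 27 mm and height 189 mm. The lower flange rests on z = 0 and the three cylinders share a vertical axis.

The spool is on top of the stool.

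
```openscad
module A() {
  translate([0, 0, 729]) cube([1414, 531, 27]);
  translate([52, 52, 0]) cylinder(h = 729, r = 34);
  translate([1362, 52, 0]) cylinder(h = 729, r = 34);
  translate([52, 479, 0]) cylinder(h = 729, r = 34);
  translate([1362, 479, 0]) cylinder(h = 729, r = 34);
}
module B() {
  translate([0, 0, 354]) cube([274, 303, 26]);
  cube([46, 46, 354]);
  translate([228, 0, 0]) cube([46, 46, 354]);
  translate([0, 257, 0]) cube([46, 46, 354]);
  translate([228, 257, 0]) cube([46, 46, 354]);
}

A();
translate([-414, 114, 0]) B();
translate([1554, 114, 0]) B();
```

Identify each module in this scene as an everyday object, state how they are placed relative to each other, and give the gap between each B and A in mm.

Each stool's nearest face is 140 mm from the table's bounding box.

A is a table. B is a stool. Two stools sit around the table at the −x, +x sides. The gap between each stool and the table is 140 mm.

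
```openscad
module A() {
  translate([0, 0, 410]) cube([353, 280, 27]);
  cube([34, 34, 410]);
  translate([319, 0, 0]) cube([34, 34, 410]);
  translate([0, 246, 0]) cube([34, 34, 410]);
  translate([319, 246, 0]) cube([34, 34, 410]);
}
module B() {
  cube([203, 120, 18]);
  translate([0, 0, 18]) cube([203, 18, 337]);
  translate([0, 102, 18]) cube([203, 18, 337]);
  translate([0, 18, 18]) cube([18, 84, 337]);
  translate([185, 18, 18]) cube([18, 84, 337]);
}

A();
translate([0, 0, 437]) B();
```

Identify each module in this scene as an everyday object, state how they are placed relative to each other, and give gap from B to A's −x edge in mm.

The open box's min-x is at 0; the stool's min-x is 0; gap = 0 mm.

A is a stool. B is an open box. The open box is on top of the stool. The gap from the open box to the stool's −x edge is 0 mm.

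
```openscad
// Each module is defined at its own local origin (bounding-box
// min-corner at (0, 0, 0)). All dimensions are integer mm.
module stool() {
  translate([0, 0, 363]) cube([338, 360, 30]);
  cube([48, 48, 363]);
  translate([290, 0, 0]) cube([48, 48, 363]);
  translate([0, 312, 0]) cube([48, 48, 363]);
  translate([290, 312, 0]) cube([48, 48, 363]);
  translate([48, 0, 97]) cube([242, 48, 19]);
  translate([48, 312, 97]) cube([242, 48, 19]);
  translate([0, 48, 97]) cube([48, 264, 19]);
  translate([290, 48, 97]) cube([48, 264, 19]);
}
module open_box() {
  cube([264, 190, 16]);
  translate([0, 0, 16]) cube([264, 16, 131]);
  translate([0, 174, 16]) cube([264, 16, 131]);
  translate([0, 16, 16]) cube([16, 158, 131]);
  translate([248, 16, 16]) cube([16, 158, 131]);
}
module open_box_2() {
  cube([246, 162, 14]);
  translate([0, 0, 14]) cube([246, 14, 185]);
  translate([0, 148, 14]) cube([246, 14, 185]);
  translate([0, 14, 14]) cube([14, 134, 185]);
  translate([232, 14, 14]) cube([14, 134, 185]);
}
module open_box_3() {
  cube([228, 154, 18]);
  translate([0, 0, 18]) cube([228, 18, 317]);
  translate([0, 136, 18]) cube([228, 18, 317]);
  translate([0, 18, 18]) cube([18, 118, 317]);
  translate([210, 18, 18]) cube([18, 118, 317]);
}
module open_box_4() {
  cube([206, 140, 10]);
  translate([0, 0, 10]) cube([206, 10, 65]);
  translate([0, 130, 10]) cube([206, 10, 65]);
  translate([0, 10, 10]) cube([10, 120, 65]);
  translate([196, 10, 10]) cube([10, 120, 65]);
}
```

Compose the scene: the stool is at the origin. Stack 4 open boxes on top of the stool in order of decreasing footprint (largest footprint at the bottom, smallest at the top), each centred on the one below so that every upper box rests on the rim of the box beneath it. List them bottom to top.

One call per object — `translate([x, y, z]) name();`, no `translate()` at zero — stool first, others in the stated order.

stool();
translate([37, 85, 393]) open_box();
translate([46, 99, 540]) open_box_2();
translate([55, 103, 739]) open_box_3();
translate([66, 110, 1074]) open_box_4();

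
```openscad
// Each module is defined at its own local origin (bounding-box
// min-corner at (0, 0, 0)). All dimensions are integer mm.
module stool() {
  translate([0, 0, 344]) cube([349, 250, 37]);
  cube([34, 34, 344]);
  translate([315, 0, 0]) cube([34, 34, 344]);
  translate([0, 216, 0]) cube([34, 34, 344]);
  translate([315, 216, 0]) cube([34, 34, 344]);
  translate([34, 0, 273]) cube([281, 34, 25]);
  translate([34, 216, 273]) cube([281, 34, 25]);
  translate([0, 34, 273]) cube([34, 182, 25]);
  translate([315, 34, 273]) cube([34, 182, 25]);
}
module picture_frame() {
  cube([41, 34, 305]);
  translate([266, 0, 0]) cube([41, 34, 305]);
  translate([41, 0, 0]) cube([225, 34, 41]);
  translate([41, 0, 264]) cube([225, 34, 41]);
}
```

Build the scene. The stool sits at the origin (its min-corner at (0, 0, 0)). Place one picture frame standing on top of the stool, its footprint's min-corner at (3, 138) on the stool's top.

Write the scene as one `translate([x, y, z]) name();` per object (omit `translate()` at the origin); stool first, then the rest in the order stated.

stool();
translate([3, 138, 381]) picture_frame();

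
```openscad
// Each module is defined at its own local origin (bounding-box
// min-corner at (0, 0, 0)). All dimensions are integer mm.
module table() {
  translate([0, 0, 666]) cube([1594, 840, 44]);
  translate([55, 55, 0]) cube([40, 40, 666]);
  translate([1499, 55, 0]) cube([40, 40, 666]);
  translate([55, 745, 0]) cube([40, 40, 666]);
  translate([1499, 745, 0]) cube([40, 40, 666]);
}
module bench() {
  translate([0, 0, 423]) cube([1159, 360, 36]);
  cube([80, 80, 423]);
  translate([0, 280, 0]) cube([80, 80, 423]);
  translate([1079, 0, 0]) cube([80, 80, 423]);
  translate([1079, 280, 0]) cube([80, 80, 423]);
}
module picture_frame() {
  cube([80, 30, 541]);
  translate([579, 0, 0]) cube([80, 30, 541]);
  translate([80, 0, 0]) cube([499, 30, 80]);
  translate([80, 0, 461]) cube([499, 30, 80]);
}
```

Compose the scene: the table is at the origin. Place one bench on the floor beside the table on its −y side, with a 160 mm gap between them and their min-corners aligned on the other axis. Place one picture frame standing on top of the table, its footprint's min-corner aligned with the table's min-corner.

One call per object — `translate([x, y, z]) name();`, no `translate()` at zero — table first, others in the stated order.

table();
translate([0, -520, 0]) bench();
translate([0, 0, 710]) picture_frame();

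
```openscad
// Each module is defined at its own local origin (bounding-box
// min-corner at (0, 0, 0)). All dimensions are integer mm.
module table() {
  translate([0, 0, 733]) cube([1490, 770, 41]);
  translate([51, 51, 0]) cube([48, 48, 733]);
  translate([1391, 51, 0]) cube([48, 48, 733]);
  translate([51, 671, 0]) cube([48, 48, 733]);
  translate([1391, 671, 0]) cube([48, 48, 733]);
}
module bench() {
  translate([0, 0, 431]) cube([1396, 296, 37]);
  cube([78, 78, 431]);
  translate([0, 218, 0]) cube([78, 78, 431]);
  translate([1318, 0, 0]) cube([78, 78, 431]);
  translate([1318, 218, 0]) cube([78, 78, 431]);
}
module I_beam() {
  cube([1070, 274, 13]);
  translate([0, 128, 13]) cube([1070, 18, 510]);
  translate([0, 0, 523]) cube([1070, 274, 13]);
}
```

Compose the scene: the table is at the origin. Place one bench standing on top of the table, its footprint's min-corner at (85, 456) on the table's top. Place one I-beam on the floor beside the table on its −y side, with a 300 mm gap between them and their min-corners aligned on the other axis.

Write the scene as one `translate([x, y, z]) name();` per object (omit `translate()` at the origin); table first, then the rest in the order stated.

table();
translate([85, 456, 774]) bench();
translate([0, -574, 0]) I_beam();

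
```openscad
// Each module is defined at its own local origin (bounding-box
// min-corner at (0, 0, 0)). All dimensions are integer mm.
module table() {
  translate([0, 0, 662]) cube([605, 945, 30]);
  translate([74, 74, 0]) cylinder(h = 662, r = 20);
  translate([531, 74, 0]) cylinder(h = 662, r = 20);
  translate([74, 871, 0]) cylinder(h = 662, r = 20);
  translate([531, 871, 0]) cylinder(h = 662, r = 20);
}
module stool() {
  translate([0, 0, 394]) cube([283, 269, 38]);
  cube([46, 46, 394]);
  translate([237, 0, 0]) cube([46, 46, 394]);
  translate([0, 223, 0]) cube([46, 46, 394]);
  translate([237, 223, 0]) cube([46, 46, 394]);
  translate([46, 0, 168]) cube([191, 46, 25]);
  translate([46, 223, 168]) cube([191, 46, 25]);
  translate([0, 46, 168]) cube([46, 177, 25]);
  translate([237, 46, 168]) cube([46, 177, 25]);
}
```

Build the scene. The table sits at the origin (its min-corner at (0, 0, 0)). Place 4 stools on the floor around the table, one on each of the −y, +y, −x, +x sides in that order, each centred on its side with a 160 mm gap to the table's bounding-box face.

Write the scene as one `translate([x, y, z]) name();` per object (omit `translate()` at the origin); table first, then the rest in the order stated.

table();
translate([161, -429, 0]) stool();
translate([161, 1105, 0]) stool();
translate([-443, 338, 0]) stool();
translate([765, 338, 0]) stool();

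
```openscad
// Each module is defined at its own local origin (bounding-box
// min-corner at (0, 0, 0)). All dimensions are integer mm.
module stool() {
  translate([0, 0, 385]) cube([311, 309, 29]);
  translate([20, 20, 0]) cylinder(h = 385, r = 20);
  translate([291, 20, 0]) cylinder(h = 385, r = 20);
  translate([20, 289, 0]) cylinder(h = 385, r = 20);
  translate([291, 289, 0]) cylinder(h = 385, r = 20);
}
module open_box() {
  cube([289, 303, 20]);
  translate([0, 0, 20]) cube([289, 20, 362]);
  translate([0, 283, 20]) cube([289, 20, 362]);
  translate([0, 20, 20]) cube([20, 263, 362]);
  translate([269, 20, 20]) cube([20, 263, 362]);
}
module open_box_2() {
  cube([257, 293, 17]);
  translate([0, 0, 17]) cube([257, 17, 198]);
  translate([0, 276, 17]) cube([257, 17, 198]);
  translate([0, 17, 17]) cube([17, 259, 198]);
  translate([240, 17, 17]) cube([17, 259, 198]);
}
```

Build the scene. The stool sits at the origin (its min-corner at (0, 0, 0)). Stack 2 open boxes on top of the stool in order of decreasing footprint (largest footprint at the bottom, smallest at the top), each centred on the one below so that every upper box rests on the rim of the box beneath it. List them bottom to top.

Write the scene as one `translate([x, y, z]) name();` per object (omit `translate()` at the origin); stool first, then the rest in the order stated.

stool();
translate([11, 3, 414]) open_box();
translate([27, 8, 796]) open_box_2();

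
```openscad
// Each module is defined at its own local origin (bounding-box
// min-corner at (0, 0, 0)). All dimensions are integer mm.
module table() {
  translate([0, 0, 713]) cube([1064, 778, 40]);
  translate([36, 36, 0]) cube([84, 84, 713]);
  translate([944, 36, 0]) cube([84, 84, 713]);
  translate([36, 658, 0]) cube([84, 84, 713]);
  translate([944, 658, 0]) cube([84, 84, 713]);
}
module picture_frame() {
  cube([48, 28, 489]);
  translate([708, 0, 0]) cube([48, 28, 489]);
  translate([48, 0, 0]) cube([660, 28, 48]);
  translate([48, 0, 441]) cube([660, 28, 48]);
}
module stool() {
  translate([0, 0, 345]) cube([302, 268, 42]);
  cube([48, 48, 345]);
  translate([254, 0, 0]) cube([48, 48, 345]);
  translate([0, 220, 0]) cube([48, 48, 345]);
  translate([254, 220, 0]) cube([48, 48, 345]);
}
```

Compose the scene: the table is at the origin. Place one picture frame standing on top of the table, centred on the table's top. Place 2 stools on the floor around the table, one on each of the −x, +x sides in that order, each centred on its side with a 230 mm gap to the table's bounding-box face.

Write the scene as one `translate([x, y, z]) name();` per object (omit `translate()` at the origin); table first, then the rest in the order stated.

table();
translate([154, 375, 753]) picture_frame();
translate([-532, 255, 0]) stool();
translate([1294, 255, 0]) stool();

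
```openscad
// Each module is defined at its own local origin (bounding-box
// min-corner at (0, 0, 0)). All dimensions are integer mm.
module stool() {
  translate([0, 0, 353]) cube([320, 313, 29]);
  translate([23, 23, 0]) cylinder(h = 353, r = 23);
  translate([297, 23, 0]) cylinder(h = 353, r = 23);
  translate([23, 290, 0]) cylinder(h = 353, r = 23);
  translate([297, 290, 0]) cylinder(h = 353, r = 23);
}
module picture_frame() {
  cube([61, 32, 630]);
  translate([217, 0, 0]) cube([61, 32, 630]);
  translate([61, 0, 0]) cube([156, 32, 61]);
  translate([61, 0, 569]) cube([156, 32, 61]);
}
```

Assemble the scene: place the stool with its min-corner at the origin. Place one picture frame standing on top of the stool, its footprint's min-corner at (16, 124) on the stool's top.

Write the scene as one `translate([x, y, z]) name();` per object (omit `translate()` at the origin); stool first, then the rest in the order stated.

stool();
translate([16, 124, 382]) picture_frame();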